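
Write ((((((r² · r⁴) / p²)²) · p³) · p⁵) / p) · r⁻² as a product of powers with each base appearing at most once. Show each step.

p³r¹⁰

((((((r² · r⁴) / p²)²) · p³) · p⁵) / p) · r⁻²
= ((((((r² · r⁴)²) / ((p²)²)) · p³) · p⁵) / p) · r⁻²    [power of a quotient]
= (((((((r²)²) · ((r⁴)²)) / ((p²)²)) · p³) · p⁵) / p) · r⁻²    [power of a product]
= (((((r⁴ · ((r⁴)²)) / ((p²)²)) · p³) · p⁵) / p) · r⁻²    [power of a power]
= (((((r⁴ · r⁸) / ((p²)²)) · p³) · p⁵) / p) · r⁻²    [power of a power]
= ((((r¹² / ((p²)²)) · p³) · p⁵) / p) · r⁻²    [product of powers]
= ((((r¹² / p⁴) · p³) · p⁵) / p) · r⁻²    [power of a power]
= p³r¹⁰    [quotient of powers; product of powers]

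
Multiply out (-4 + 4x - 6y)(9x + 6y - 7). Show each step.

(-4 + 4x - 6y)(9x + 6y - 7)
= -36x - 24y + 28 + 36x^2 + 24xy - 28x - 54xy - 36y^2 + 42y    [distributive law]
= -64x + 18y + 28 + 36x^2 - 30xy - 36y^2    [combine like terms]

-64x + 18y + 28 + 36x^2 - 30xy - 36y^2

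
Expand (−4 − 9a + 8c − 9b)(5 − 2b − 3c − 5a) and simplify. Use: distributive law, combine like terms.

(−4 − 9a + 8c − 9b)(5 − 2b − 3c − 5a)
= −20 + 8b + 12c + 20a − 45a + 18ab + 27ac + 45a² + 40c − 16bc − 24c² − 40ac − 45b + 18b² + 27bc + 45ab    [distributive law]
= −20 − 37b + 52c − 25a + 63ab − 13ac + 45a² + 11bc − 24c² + 18b²    [combine like terms]

−20 − 37b + 52c − 25a + 63ab − 13ac + 45a² + 11bc − 24c² + 18b²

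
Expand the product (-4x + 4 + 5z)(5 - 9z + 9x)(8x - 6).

(-4x + 4 + 5z)(5 - 9z + 9x)(8x - 6)
= (-20x + 36xz - 36x² + 20 - 36z + 36x + 25z - 45z² + 45xz)(8x - 6)    [distributive law]
= (16x + 81xz - 36x² + 20 - 11z - 45z²)(8x - 6)    [combine like terms]
= 128x² - 96x + 648x²z - 486xz - 288x³ + 216x² + 160x - 120 - 88xz + 66z - 360xz² + 270z²    [distributive law]
= 344x² + 64x + 648x²z - 574xz - 288x³ - 120 + 66z - 360xz² + 270z²    [combine like terms]

344x² + 64x + 648x²z - 574xz - 288x³ - 120 + 66z - 360xz² + 270z²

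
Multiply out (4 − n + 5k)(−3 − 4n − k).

(4 − n + 5k)(−3 − 4n − k)
= −12 − 16n − 4k + 3n + 4n² + kn − 15k − 20kn − 5k²    [distributive law]
= −12 − 13n − 19k + 4n² − 19kn − 5k²    [combine like terms]

−12 − 13n − 19k + 4n² − 19kn − 5k²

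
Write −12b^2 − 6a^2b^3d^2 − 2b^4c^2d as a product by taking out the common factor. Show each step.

−12b^2 − 6a^2b^3d^2 − 2b^4c^2d
= 2(−6b^2 − 3a^2b^3d^2 − b^4c^2d)    [factor out 2]
= 2b^2(−6 − 3a^2bd^2 − b^2c^2d)    [factor out b^2]

2b^2(−6 − 3a^2bd^2 − b^2c^2d)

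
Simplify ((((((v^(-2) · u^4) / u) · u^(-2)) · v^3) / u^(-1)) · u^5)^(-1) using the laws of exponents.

((((((v^(-2) · u^4) / u) · u^(-2)) · v^3) / u^(-1)) · u^5)^(-1)
= ((((((v^(-2) · u^4) / u) · u^(-2)) · v^3) / u^(-1))^(-1)) · ((u^5)^(-1))    [power of a product]
= ((((((v^(-2) · u^4) / u) · u^(-2)) · v^3)^(-1)) / ((u^(-1))^(-1))) · ((u^5)^(-1))    [power of a quotient]
= ((((((v^(-2) · u^4) / u) · u^(-2))^(-1)) · ((v^3)^(-1))) / ((u^(-1))^(-1))) · ((u^5)^(-1))    [power of a product]
= ((((((v^(-2) · u^4) / u)^(-1)) · ((u^(-2))^(-1))) · ((v^3)^(-1))) / ((u^(-1))^(-1))) · ((u^5)^(-1))    [power of a product]
= ((((((v^(-2) · u^4)^(-1)) / (u^(-1))) · ((u^(-2))^(-1))) · ((v^3)^(-1))) / ((u^(-1))^(-1))) · ((u^5)^(-1))    [power of a quotient]
= (((((((v^(-2))^(-1)) · ((u^4)^(-1))) / (u^(-1))) · ((u^(-2))^(-1))) · ((v^3)^(-1))) / ((u^(-1))^(-1))) · ((u^5)^(-1))    [power of a product]
= (((((v^2 · ((u^4)^(-1))) / (u^(-1))) · ((u^(-2))^(-1))) · ((v^3)^(-1))) / ((u^(-1))^(-1))) · ((u^5)^(-1))    [power of a power]
= (((((v^2 · u^(-4)) / (u^(-1))) · ((u^(-2))^(-1))) · ((v^3)^(-1))) / ((u^(-1))^(-1))) · ((u^5)^(-1))    [power of a power]
= (((((v^2 · u^(-4)) / u^(-1)) · u^2) · ((v^3)^(-1))) / ((u^(-1))^(-1))) · ((u^5)^(-1))    [power of a power]
= (((((v^2 · u^(-4)) / u^(-1)) · u^2) · v^(-3)) / ((u^(-1))^(-1))) · ((u^5)^(-1))    [power of a power]
= (((((v^2 · u^(-4)) / u^(-1)) · u^2) · v^(-3)) / u) · ((u^5)^(-1))    [power of a power]
= (((((v^2 · u^(-4)) / u^(-1)) · u^2) · v^(-3)) / u) · u^(-5)    [power of a power]
= u^(-7)v^(-1)    [quotient of powers; product of powers]

u^(-7)v^(-1)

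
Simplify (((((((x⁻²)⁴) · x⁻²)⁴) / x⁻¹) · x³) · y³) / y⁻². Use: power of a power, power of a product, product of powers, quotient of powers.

x⁻³⁶y⁵

(((((((x⁻²)⁴) · x⁻²)⁴) / x⁻¹) · x³) · y³) / y⁻²
= (((((((x⁻²)⁴)⁴) · ((x⁻²)⁴)) / x⁻¹) · x³) · y³) / y⁻²    [power of a product]
= ((((((x⁻²)¹⁶) · ((x⁻²)⁴)) / x⁻¹) · x³) · y³) / y⁻²    [power of a power]
= ((((x⁻³² · ((x⁻²)⁴)) / x⁻¹) · x³) · y³) / y⁻²    [power of a power]
= ((((x⁻³² · x⁻⁸) / x⁻¹) · x³) · y³) / y⁻²    [power of a power]
= (((x⁻⁴⁰ / x⁻¹) · x³) · y³) / y⁻²    [product of powers]
= ((x⁻³⁹ · x³) · y³) / y⁻²    [quotient of powers]
= (x⁻³⁶ · y³) / y⁻²    [product of powers]
= x⁻³⁶y⁵    [quotient of powers]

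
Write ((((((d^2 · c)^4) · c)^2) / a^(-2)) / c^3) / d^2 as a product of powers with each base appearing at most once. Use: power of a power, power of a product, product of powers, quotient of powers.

a^2c^7d^14

((((((d^2 · c)^4) · c)^2) / a^(-2)) / c^3) / d^2
= ((((((d^2 · c)^4)^2) · (c^2)) / a^(-2)) / c^3) / d^2    [power of a product]
= (((((d^2 · c)^8) · (c^2)) / a^(-2)) / c^3) / d^2    [power of a power]
= ((((((d^2)^8) · (c^8)) · (c^2)) / a^(-2)) / c^3) / d^2    [power of a product]
= ((((d^16 · (c^8)) · (c^2)) / a^(-2)) / c^3) / d^2    [power of a power]
= a^2c^7d^14    [quotient of powers; product of powers]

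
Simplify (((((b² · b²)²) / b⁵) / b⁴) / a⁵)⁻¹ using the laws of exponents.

a⁵b

(((((b² · b²)²) / b⁵) / b⁴) / a⁵)⁻¹
= (((((b² · b²)²) / b⁵) / b⁴)⁻¹) / ((a⁵)⁻¹)    [power of a quotient]
= (((((b² · b²)²) / b⁵)⁻¹) / ((b⁴)⁻¹)) / ((a⁵)⁻¹)    [power of a quotient]
= (((((b² · b²)²)⁻¹) / ((b⁵)⁻¹)) / ((b⁴)⁻¹)) / ((a⁵)⁻¹)    [power of a quotient]
= ((((b² · b²)⁻²) / ((b⁵)⁻¹)) / ((b⁴)⁻¹)) / ((a⁵)⁻¹)    [power of a power]
= (((((b²)⁻²) · ((b²)⁻²)) / ((b⁵)⁻¹)) / ((b⁴)⁻¹)) / ((a⁵)⁻¹)    [power of a product]
= (((b⁻⁴ · ((b²)⁻²)) / ((b⁵)⁻¹)) / ((b⁴)⁻¹)) / ((a⁵)⁻¹)    [power of a power]
= (((b⁻⁴ · b⁻⁴) / ((b⁵)⁻¹)) / ((b⁴)⁻¹)) / ((a⁵)⁻¹)    [power of a power]
= ((b⁻⁸ / ((b⁵)⁻¹)) / ((b⁴)⁻¹)) / ((a⁵)⁻¹)    [product of powers]
= ((b⁻⁸ / b⁻⁵) / ((b⁴)⁻¹)) / ((a⁵)⁻¹)    [power of a power]
= (b⁻³ / ((b⁴)⁻¹)) / ((a⁵)⁻¹)    [quotient of powers]
= (b⁻³ / b⁻⁴) / ((a⁵)⁻¹)    [power of a power]
= b / ((a⁵)⁻¹)    [quotient of powers]
= b / a⁻⁵    [power of a power]
= a⁵b    [quotient of powers]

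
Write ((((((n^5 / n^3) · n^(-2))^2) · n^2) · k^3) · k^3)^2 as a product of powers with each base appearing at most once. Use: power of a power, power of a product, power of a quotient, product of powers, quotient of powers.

k^12·n^4

((((((n^5 / n^3) · n^(-2))^2) · n^2) · k^3) · k^3)^2
= ((((((n^5 / n^3) · n^(-2))^2) · n^2) · k^3)^2) · ((k^3)^2)    [power of a product]
= ((((((n^5 / n^3) · n^(-2))^2) · n^2)^2) · ((k^3)^2)) · ((k^3)^2)    [power of a product]
= ((((((n^5 / n^3) · n^(-2))^2)^2) · ((n^2)^2)) · ((k^3)^2)) · ((k^3)^2)    [power of a product]
= (((((n^5 / n^3) · n^(-2))^4) · ((n^2)^2)) · ((k^3)^2)) · ((k^3)^2)    [power of a power]
= (((((n^5 / n^3)^4) · ((n^(-2))^4)) · ((n^2)^2)) · ((k^3)^2)) · ((k^3)^2)    [power of a product]
= ((((((n^5)^4) / ((n^3)^4)) · ((n^(-2))^4)) · ((n^2)^2)) · ((k^3)^2)) · ((k^3)^2)    [power of a quotient]
= ((((n^20 / ((n^3)^4)) · ((n^(-2))^4)) · ((n^2)^2)) · ((k^3)^2)) · ((k^3)^2)    [power of a power]
= ((((n^20 / n^12) · ((n^(-2))^4)) · ((n^2)^2)) · ((k^3)^2)) · ((k^3)^2)    [power of a power]
= (((n^8 · ((n^(-2))^4)) · ((n^2)^2)) · ((k^3)^2)) · ((k^3)^2)    [quotient of powers]
= (((n^8 · n^(-8)) · ((n^2)^2)) · ((k^3)^2)) · ((k^3)^2)    [power of a power]
= ((n^0 · ((n^2)^2)) · ((k^3)^2)) · ((k^3)^2)    [product of powers]
= ((n^0 · n^4) · ((k^3)^2)) · ((k^3)^2)    [power of a power]
= (n^4 · ((k^3)^2)) · ((k^3)^2)    [product of powers]
= (n^4 · k^6) · ((k^3)^2)    [power of a power]
= (n^4 · k^6) · k^6    [power of a power]
= k^12·n^4    [product of powers]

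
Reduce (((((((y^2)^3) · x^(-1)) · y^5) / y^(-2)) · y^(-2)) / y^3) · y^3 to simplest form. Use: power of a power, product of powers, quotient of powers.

(((((((y^2)^3) · x^(-1)) · y^5) / y^(-2)) · y^(-2)) / y^3) · y^3
= (((((y^6 · x^(-1)) · y^5) / y^(-2)) · y^(-2)) / y^3) · y^3    [power of a power]
= x^(-1)y^11    [quotient of powers; product of powers]

x^(-1)y^11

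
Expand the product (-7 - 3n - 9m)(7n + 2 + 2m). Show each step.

-55n - 14 - 32m - 21n^2 - 69mn - 18m^2

(-7 - 3n - 9m)(7n + 2 + 2m)
= -49n - 14 - 14m - 21n^2 - 6n - 6mn - 63mn - 18m - 18m^2    [distributive law]
= -55n - 14 - 32m - 21n^2 - 69mn - 18m^2    [combine like terms]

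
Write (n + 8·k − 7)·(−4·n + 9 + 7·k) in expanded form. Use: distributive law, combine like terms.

−4·n² + 37·n − 25·k·n + 23·k + 56·k² − 63

(n + 8·k − 7)·(−4·n + 9 + 7·k)
= −4·n² + 9·n + 7·k·n − 32·k·n + 72·k + 56·k² + 28·n − 63 − 49·k    [distributive law]
= −4·n² + 37·n − 25·k·n + 23·k + 56·k² − 63    [combine like terms]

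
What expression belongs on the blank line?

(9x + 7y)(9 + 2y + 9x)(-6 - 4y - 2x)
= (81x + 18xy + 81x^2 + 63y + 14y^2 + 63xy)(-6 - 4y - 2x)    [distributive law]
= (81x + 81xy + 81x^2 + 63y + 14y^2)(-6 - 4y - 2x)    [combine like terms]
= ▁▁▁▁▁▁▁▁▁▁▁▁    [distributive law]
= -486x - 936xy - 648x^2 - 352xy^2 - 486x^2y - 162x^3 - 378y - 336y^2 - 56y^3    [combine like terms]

Applying distributive law to the line above:

-486x - 324xy - 162x^2 - 486xy - 324xy^2 - 162x^2y - 486x^2 - 324x^2y - 162x^3 - 378y - 252y^2 - 126xy - 84y^2 - 56y^3 - 28xy^2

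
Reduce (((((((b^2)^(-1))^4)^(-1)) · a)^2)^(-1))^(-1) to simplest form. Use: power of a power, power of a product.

a^2b^16

(((((((b^2)^(-1))^4)^(-1)) · a)^2)^(-1))^(-1)
= ((((((b^2)^(-1))^4)^(-1)) · a)^2)^1    [power of a power]
= (((((b^2)^(-1))^4)^(-1)) · a)^2    [power of a power]
= (((((b^2)^(-1))^4)^(-1))^2) · (a^2)    [power of a product]
= ((((b^2)^(-1))^4)^(-2)) · (a^2)    [power of a power]
= (((b^2)^(-1))^(-8)) · (a^2)    [power of a power]
= ((b^2)^8) · (a^2)    [power of a power]
= b^16 · (a^2)    [power of a power]
= a^2b^16    [rearrange]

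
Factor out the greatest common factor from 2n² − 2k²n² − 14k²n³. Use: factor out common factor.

2n² − 2k²n² − 14k²n³
= 2(n² − k²n² − 7k²n³)    [factor out 2]
= 2n²(1 − k² − 7k²n)    [factor out n²]

2n²(1 − k² − 7k²n)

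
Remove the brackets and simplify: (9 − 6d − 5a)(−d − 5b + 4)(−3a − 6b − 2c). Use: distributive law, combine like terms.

(9 − 6d − 5a)(−d − 5b + 4)(−3a − 6b − 2c)
= (−9d − 45b + 36 + 6d^2 + 30bd − 24d + 5ad + 25ab − 20a)(−3a − 6b − 2c)    [distributive law]
= (−33d − 45b + 36 + 6d^2 + 30bd + 5ad + 25ab − 20a)(−3a − 6b − 2c)    [combine like terms]
= 99ad + 198bd + 66cd + 135ab + 270b^2 + 90bc − 108a − 216b − 72c − 18ad^2 − 36bd^2 − 12cd^2 − 90abd − 180b^2d − 60bcd − 15a^2d − 30abd − 10acd − 75a^2b − 150ab^2 − 50abc + 60a^2 + 120ab + 40ac    [distributive law]
= 99ad + 198bd + 66cd + 255ab + 270b^2 + 90bc − 108a − 216b − 72c − 18ad^2 − 36bd^2 − 12cd^2 − 120abd − 180b^2d − 60bcd − 15a^2d − 10acd − 75a^2b − 150ab^2 − 50abc + 60a^2 + 40ac    [combine like terms]

99ad + 198bd + 66cd + 255ab + 270b^2 + 90bc − 108a − 216b − 72c − 18ad^2 − 36bd^2 − 12cd^2 − 120abd − 180b^2d − 60bcd − 15a^2d − 10acd − 75a^2b − 150ab^2 − 50abc + 60a^2 + 40ac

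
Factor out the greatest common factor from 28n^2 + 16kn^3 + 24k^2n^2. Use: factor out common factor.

4n^2(7 + 4kn + 6k^2)

28n^2 + 16kn^3 + 24k^2n^2
= 4(7n^2 + 4kn^3 + 6k^2n^2)    [factor out 4]
= 4n^2(7 + 4kn + 6k^2)    [factor out n^2]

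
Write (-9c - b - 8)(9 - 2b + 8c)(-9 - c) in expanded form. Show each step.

(-9c - b - 8)(9 - 2b + 8c)(-9 - c)
= (-81c + 18bc - 72c² - 9b + 2b² - 8bc - 72 + 16b - 64c)(-9 - c)    [distributive law]
= (-145c + 10bc - 72c² + 7b + 2b² - 72)(-9 - c)    [combine like terms]
= 1305c + 145c² - 90bc - 10bc² + 648c² + 72c³ - 63b - 7bc - 18b² - 2b²c + 648 + 72c    [distributive law]
= 1377c + 793c² - 97bc - 10bc² + 72c³ - 63b - 18b² - 2b²c + 648    [combine like terms]

1377c + 793c² - 97bc - 10bc² + 72c³ - 63b - 18b² - 2b²c + 648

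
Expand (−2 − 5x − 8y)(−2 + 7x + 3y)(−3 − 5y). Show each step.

−12 − 50y + 12x + 233xy + 22y² + 105x² + 175x²y + 355xy² + 120y³

(−2 − 5x − 8y)(−2 + 7x + 3y)(−3 − 5y)
= (4 − 14x − 6y + 10x − 35x² − 15xy + 16y − 56xy − 24y²)(−3 − 5y)    [distributive law]
= (4 − 4x + 10y − 35x² − 71xy − 24y²)(−3 − 5y)    [combine like terms]
= −12 − 20y + 12x + 20xy − 30y − 50y² + 105x² + 175x²y + 213xy + 355xy² + 72y² + 120y³    [distributive law]
= −12 − 50y + 12x + 233xy + 22y² + 105x² + 175x²y + 355xy² + 120y³    [combine like terms]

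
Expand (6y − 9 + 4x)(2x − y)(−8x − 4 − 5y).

−104x^2y − 14xy + 8xy^2 − 21y^2 + 30y^3 + 112x^2 + 72x − 36y − 64x^3

(6y − 9 + 4x)(2x − y)(−8x − 4 − 5y)
= (12xy − 6y^2 − 18x + 9y + 8x^2 − 4xy)(−8x − 4 − 5y)    [distributive law]
= (8xy − 6y^2 − 18x + 9y + 8x^2)(−8x − 4 − 5y)    [combine like terms]
= −64x^2y − 32xy − 40xy^2 + 48xy^2 + 24y^2 + 30y^3 + 144x^2 + 72x + 90xy − 72xy − 36y − 45y^2 − 64x^3 − 32x^2 − 40x^2y    [distributive law]
= −104x^2y − 14xy + 8xy^2 − 21y^2 + 30y^3 + 112x^2 + 72x − 36y − 64x^3    [combine like terms]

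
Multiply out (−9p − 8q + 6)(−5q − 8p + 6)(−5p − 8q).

(−9p − 8q + 6)(−5q − 8p + 6)(−5p − 8q)
= (45pq + 72p^2 − 54p + 40q^2 + 64pq − 48q − 30q − 48p + 36)(−5p − 8q)    [distributive law]
= (109pq + 72p^2 − 102p + 40q^2 − 78q + 36)(−5p − 8q)    [combine like terms]
= −545p^2q − 872pq^2 − 360p^3 − 576p^2q + 510p^2 + 816pq − 200pq^2 − 320q^3 + 390pq + 624q^2 − 180p − 288q    [distributive law]
= −1121p^2q − 1072pq^2 − 360p^3 + 510p^2 + 1206pq − 320q^3 + 624q^2 − 180p − 288q    [combine like terms]

−1121p^2q − 1072pq^2 − 360p^3 + 510p^2 + 1206pq − 320q^3 + 624q^2 − 180p − 288q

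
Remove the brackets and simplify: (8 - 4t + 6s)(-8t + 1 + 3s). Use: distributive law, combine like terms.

-68t + 8 + 30s + 32t² - 60st + 18s²

(8 - 4t + 6s)(-8t + 1 + 3s)
= -64t + 8 + 24s + 32t² - 4t - 12st - 48st + 6s + 18s²    [distributive law]
= -68t + 8 + 30s + 32t² - 60st + 18s²    [combine like terms]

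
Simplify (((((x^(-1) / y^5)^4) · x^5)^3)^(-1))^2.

x^(-6)·y^120

(((((x^(-1) / y^5)^4) · x^5)^3)^(-1))^2
= ((((x^(-1) / y^5)^4) · x^5)^3)^(-2)    [power of a power]
= (((x^(-1) / y^5)^4) · x^5)^(-6)    [power of a power]
= (((x^(-1) / y^5)^4)^(-6)) · ((x^5)^(-6))    [power of a product]
= ((x^(-1) / y^5)^(-24)) · ((x^5)^(-6))    [power of a power]
= (((x^(-1))^(-24)) / ((y^5)^(-24))) · ((x^5)^(-6))    [power of a quotient]
= (x^24 / ((y^5)^(-24))) · ((x^5)^(-6))    [power of a power]
= (x^24 / y^(-120)) · ((x^5)^(-6))    [power of a power]
= (x^24 / y^(-120)) · x^(-30)    [power of a power]
= x^(-6)·y^120    [quotient of powers; product of powers]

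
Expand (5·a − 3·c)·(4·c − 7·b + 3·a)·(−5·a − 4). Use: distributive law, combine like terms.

(5·a − 3·c)·(4·c − 7·b + 3·a)·(−5·a − 4)
= (20·a·c − 35·a·b + 15·a^2 − 12·c^2 + 21·b·c − 9·a·c)·(−5·a − 4)    [distributive law]
= (11·a·c − 35·a·b + 15·a^2 − 12·c^2 + 21·b·c)·(−5·a − 4)    [combine like terms]
= −55·a^2·c − 44·a·c + 175·a^2·b + 140·a·b − 75·a^3 − 60·a^2 + 60·a·c^2 + 48·c^2 − 105·a·b·c − 84·b·c    [distributive law]

−55·a^2·c − 44·a·c + 175·a^2·b + 140·a·b − 75·a^3 − 60·a^2 + 60·a·c^2 + 48·c^2 − 105·a·b·c − 84·b·c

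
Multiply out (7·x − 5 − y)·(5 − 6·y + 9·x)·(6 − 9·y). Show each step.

(7·x − 5 − y)·(5 − 6·y + 9·x)·(6 − 9·y)
= (35·x − 42·x·y + 63·x² − 25 + 30·y − 45·x − 5·y + 6·y² − 9·x·y)·(6 − 9·y)    [distributive law]
= (−10·x − 51·x·y + 63·x² − 25 + 25·y + 6·y²)·(6 − 9·y)    [combine like terms]
= −60·x + 90·x·y − 306·x·y + 459·x·y² + 378·x² − 567·x²·y − 150 + 225·y + 150·y − 225·y² + 36·y² − 54·y³    [distributive law]
= −60·x − 216·x·y + 459·x·y² + 378·x² − 567·x²·y − 150 + 375·y − 189·y² − 54·y³    [combine like terms]

−60·x − 216·x·y + 459·x·y² + 378·x² − 567·x²·y − 150 + 375·y − 189·y² − 54·y³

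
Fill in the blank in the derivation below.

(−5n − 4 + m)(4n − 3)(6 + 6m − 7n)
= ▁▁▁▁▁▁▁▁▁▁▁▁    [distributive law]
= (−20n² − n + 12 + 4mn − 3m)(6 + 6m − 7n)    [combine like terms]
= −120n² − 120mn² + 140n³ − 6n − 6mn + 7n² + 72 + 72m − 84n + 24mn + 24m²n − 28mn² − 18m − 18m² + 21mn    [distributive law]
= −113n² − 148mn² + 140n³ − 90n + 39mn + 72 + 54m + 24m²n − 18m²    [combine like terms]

Applying distributive law to the line above:

(−20n² + 15n − 16n + 12 + 4mn − 3m)(6 + 6m − 7n)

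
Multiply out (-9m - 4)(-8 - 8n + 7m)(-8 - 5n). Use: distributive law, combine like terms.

(-9m - 4)(-8 - 8n + 7m)(-8 - 5n)
= (72m + 72mn - 63m² + 32 + 32n - 28m)(-8 - 5n)    [distributive law]
= (44m + 72mn - 63m² + 32 + 32n)(-8 - 5n)    [combine like terms]
= -352m - 220mn - 576mn - 360mn² + 504m² + 315m²n - 256 - 160n - 256n - 160n²    [distributive law]
= -352m - 796mn - 360mn² + 504m² + 315m²n - 256 - 416n - 160n²    [combine like terms]

-352m - 796mn - 360mn² + 504m² + 315m²n - 256 - 416n - 160n²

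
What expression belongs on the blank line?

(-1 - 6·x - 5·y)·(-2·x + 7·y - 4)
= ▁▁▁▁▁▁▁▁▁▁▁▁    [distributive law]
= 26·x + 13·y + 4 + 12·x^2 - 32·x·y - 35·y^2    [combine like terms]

Applying distributive law to the line above:

2·x - 7·y + 4 + 12·x^2 - 42·x·y + 24·x + 10·x·y - 35·y^2 + 20·y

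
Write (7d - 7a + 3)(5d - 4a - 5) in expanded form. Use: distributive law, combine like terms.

35d^2 - 63ad - 20d + 28a^2 + 23a - 15

(7d - 7a + 3)(5d - 4a - 5)
= 35d^2 - 28ad - 35d - 35ad + 28a^2 + 35a + 15d - 12a - 15    [distributive law]
= 35d^2 - 63ad - 20d + 28a^2 + 23a - 15    [combine like terms]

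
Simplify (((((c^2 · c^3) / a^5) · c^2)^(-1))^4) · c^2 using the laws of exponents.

(((((c^2 · c^3) / a^5) · c^2)^(-1))^4) · c^2
= ((((c^2 · c^3) / a^5) · c^2)^(-4)) · c^2    [power of a power]
= ((((c^2 · c^3) / a^5)^(-4)) · ((c^2)^(-4))) · c^2    [power of a product]
= ((((c^2 · c^3)^(-4)) / ((a^5)^(-4))) · ((c^2)^(-4))) · c^2    [power of a quotient]
= (((((c^2)^(-4)) · ((c^3)^(-4))) / ((a^5)^(-4))) · ((c^2)^(-4))) · c^2    [power of a product]
= (((c^(-8) · ((c^3)^(-4))) / ((a^5)^(-4))) · ((c^2)^(-4))) · c^2    [power of a power]
= (((c^(-8) · c^(-12)) / ((a^5)^(-4))) · ((c^2)^(-4))) · c^2    [power of a power]
= ((c^(-20) / ((a^5)^(-4))) · ((c^2)^(-4))) · c^2    [product of powers]
= ((c^(-20) / a^(-20)) · ((c^2)^(-4))) · c^2    [power of a power]
= ((c^(-20) / a^(-20)) · c^(-8)) · c^2    [power of a power]
= a^20c^(-26)    [quotient of powers; product of powers]

a^20c^(-26)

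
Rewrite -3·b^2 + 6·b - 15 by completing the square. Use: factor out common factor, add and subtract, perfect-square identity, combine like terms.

-3(b - 1)^2 - 12

-3·b^2 + 6·b - 15
= -3(b^2 - 2·b) - 15    [factor out -3 from the b-terms]
= -3(b^2 - 2·b + 1 - 1) - 15    [add and subtract 1 inside the bracket]
= -3(b - 1)^2 + 3 - 15    [perfect-square identity]
= -3(b - 1)^2 - 12    [combine constants]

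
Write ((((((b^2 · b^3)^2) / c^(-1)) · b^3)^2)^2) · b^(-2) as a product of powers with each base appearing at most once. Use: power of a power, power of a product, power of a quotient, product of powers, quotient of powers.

((((((b^2 · b^3)^2) / c^(-1)) · b^3)^2)^2) · b^(-2)
= (((((b^2 · b^3)^2) / c^(-1)) · b^3)^4) · b^(-2)    [power of a power]
= (((((b^2 · b^3)^2) / c^(-1))^4) · ((b^3)^4)) · b^(-2)    [power of a product]
= (((((b^2 · b^3)^2)^4) / ((c^(-1))^4)) · ((b^3)^4)) · b^(-2)    [power of a quotient]
= ((((b^2 · b^3)^8) / ((c^(-1))^4)) · ((b^3)^4)) · b^(-2)    [power of a power]
= (((((b^2)^8) · ((b^3)^8)) / ((c^(-1))^4)) · ((b^3)^4)) · b^(-2)    [power of a product]
= (((b^16 · ((b^3)^8)) / ((c^(-1))^4)) · ((b^3)^4)) · b^(-2)    [power of a power]
= (((b^16 · b^24) / ((c^(-1))^4)) · ((b^3)^4)) · b^(-2)    [power of a power]
= ((b^40 / ((c^(-1))^4)) · ((b^3)^4)) · b^(-2)    [product of powers]
= ((b^40 / c^(-4)) · ((b^3)^4)) · b^(-2)    [power of a power]
= ((b^40 / c^(-4)) · b^12) · b^(-2)    [power of a power]
= b^50c^4    [quotient of powers; product of powers]

b^50c^4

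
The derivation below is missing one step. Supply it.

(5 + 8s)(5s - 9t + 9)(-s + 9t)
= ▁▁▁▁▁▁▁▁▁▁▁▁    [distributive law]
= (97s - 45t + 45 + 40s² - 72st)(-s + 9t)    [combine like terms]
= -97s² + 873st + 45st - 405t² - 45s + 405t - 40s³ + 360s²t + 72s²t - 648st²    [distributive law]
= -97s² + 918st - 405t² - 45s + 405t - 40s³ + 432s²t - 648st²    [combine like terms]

Applying distributive law to the line above:

(25s - 45t + 45 + 40s² - 72st + 72s)(-s + 9t)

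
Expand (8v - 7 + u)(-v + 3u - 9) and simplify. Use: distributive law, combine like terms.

-8v^2 + 23uv - 65v - 30u + 63 + 3u^2

(8v - 7 + u)(-v + 3u - 9)
= -8v^2 + 24uv - 72v + 7v - 21u + 63 - uv + 3u^2 - 9u    [distributive law]
= -8v^2 + 23uv - 65v - 30u + 63 + 3u^2    [combine like terms]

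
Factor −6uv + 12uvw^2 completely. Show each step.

6uv(−1 + 2w^2)

−6uv + 12uvw^2
= 6(−uv + 2uvw^2)    [factor out 6]
= 6uv(−1 + 2w^2)    [factor out uv]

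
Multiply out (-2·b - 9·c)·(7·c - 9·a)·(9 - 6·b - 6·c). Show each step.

-126·b·c + 84·b^2·c + 462·b·c^2 + 162·a·b - 108·a·b^2 - 594·a·b·c - 567·c^2 + 378·c^3 + 729·a·c - 486·a·c^2

(-2·b - 9·c)·(7·c - 9·a)·(9 - 6·b - 6·c)
= (-14·b·c + 18·a·b - 63·c^2 + 81·a·c)·(9 - 6·b - 6·c)    [distributive law]
= -126·b·c + 84·b^2·c + 84·b·c^2 + 162·a·b - 108·a·b^2 - 108·a·b·c - 567·c^2 + 378·b·c^2 + 378·c^3 + 729·a·c - 486·a·b·c - 486·a·c^2    [distributive law]
= -126·b·c + 84·b^2·c + 462·b·c^2 + 162·a·b - 108·a·b^2 - 594·a·b·c - 567·c^2 + 378·c^3 + 729·a·c - 486·a·c^2    [combine like terms]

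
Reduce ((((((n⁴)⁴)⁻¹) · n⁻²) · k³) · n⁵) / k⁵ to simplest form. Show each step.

k⁻²·n⁻¹³

((((((n⁴)⁴)⁻¹) · n⁻²) · k³) · n⁵) / k⁵
= (((((n⁴)⁻⁴) · n⁻²) · k³) · n⁵) / k⁵    [power of a power]
= ((((n⁻¹⁶) · n⁻²) · k³) · n⁵) / k⁵    [power of a power]
= ((n⁻¹⁸ · k³) · n⁵) / k⁵    [product of powers]
= k⁻²·n⁻¹³    [quotient of powers; product of powers]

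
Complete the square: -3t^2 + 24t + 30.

-3(t - 4)^2 + 78

-3t^2 + 24t + 30
= -3(t^2 - 8t) + 30    [factor out -3 from the t-terms]
= -3(t^2 - 8t + 16 - 16) + 30    [add and subtract 16 inside the bracket]
= -3(t - 4)^2 + 48 + 30    [perfect-square identity]
= -3(t - 4)^2 + 78    [combine constants]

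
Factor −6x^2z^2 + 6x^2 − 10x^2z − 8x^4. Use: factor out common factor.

−6x^2z^2 + 6x^2 − 10x^2z − 8x^4
= 2(−3x^2z^2 + 3x^2 − 5x^2z − 4x^4)    [factor out 2]
= 2x^2(−3z^2 + 3 − 5z − 4x^2)    [factor out x^2]

2x^2(−3z^2 + 3 − 5z − 4x^2)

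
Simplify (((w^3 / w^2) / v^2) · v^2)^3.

w^3

(((w^3 / w^2) / v^2) · v^2)^3
= (((w^3 / w^2) / v^2)^3) · ((v^2)^3)    [power of a product]
= (((w^3 / w^2)^3) / ((v^2)^3)) · ((v^2)^3)    [power of a quotient]
= ((((w^3)^3) / ((w^2)^3)) / ((v^2)^3)) · ((v^2)^3)    [power of a quotient]
= ((w^9 / ((w^2)^3)) / ((v^2)^3)) · ((v^2)^3)    [power of a power]
= ((w^9 / w^6) / ((v^2)^3)) · ((v^2)^3)    [power of a power]
= (w^3 / ((v^2)^3)) · ((v^2)^3)    [quotient of powers]
= (w^3 / v^6) · ((v^2)^3)    [power of a power]
= (w^3 / v^6) · v^6    [power of a power]
= w^3    [quotient of powers]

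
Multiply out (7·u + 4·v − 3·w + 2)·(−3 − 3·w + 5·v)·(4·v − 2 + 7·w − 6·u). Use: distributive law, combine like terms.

−142·u·v + 78·u − 123·u·w + 126·u^2 + 323·u·v·w − 201·u·w^2 + 126·u^2·w + 20·u·v^2 − 210·u^2·v − 48·v^2 − 20·v + 52·v·w + 32·v^2·w − 153·v·w^2 + 80·v^3 − 48·w + 3·w^2 + 63·w^3 + 12

(7·u + 4·v − 3·w + 2)·(−3 − 3·w + 5·v)·(4·v − 2 + 7·w − 6·u)
= (−21·u − 21·u·w + 35·u·v − 12·v − 12·v·w + 20·v^2 + 9·w + 9·w^2 − 15·v·w − 6 − 6·w + 10·v)·(4·v − 2 + 7·w − 6·u)    [distributive law]
= (−21·u − 21·u·w + 35·u·v − 2·v − 27·v·w + 20·v^2 + 3·w + 9·w^2 − 6)·(4·v − 2 + 7·w − 6·u)    [combine like terms]
= −84·u·v + 42·u − 147·u·w + 126·u^2 − 84·u·v·w + 42·u·w − 147·u·w^2 + 126·u^2·w + 140·u·v^2 − 70·u·v + 245·u·v·w − 210·u^2·v − 8·v^2 + 4·v − 14·v·w + 12·u·v − 108·v^2·w + 54·v·w − 189·v·w^2 + 162·u·v·w + 80·v^3 − 40·v^2 + 140·v^2·w − 120·u·v^2 + 12·v·w − 6·w + 21·w^2 − 18·u·w + 36·v·w^2 − 18·w^2 + 63·w^3 − 54·u·w^2 − 24·v + 12 − 42·w + 36·u    [distributive law]
= −142·u·v + 78·u − 123·u·w + 126·u^2 + 323·u·v·w − 201·u·w^2 + 126·u^2·w + 20·u·v^2 − 210·u^2·v − 48·v^2 − 20·v + 52·v·w + 32·v^2·w − 153·v·w^2 + 80·v^3 − 48·w + 3·w^2 + 63·w^3 + 12    [combine like terms]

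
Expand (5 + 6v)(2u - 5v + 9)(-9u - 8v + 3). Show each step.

(5 + 6v)(2u - 5v + 9)(-9u - 8v + 3)
= (10u - 25v + 45 + 12uv - 30v^2 + 54v)(-9u - 8v + 3)    [distributive law]
= (10u + 29v + 45 + 12uv - 30v^2)(-9u - 8v + 3)    [combine like terms]
= -90u^2 - 80uv + 30u - 261uv - 232v^2 + 87v - 405u - 360v + 135 - 108u^2v - 96uv^2 + 36uv + 270uv^2 + 240v^3 - 90v^2    [distributive law]
= -90u^2 - 305uv - 375u - 322v^2 - 273v + 135 - 108u^2v + 174uv^2 + 240v^3    [combine like terms]

-90u^2 - 305uv - 375u - 322v^2 - 273v + 135 - 108u^2v + 174uv^2 + 240v^3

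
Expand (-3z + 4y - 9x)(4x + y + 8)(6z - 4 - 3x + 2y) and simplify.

-72xz^2 - 312xz - 180x^2z + 27xyz - 18yz^2 + 156yz + 18y^2z - 144z^2 + 96z - 268xy - 93x^2y + 2xy^2 + 48y^2 + 8y^3 - 128y + 360x^2 + 108x^3 + 288x

(-3z + 4y - 9x)(4x + y + 8)(6z - 4 - 3x + 2y)
= (-12xz - 3yz - 24z + 16xy + 4y^2 + 32y - 36x^2 - 9xy - 72x)(6z - 4 - 3x + 2y)    [distributive law]
= (-12xz - 3yz - 24z + 7xy + 4y^2 + 32y - 36x^2 - 72x)(6z - 4 - 3x + 2y)    [combine like terms]
= -72xz^2 + 48xz + 36x^2z - 24xyz - 18yz^2 + 12yz + 9xyz - 6y^2z - 144z^2 + 96z + 72xz - 48yz + 42xyz - 28xy - 21x^2y + 14xy^2 + 24y^2z - 16y^2 - 12xy^2 + 8y^3 + 192yz - 128y - 96xy + 64y^2 - 216x^2z + 144x^2 + 108x^3 - 72x^2y - 432xz + 288x + 216x^2 - 144xy    [distributive law]
= -72xz^2 - 312xz - 180x^2z + 27xyz - 18yz^2 + 156yz + 18y^2z - 144z^2 + 96z - 268xy - 93x^2y + 2xy^2 + 48y^2 + 8y^3 - 128y + 360x^2 + 108x^3 + 288x    [combine like terms]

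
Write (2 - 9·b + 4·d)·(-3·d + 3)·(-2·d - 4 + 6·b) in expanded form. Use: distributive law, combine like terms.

36·d^2 - 36·d - 18·b·d - 24 + 144·b - 126·b·d^2 + 162·b^2·d - 162·b^2 + 24·d^3

(2 - 9·b + 4·d)·(-3·d + 3)·(-2·d - 4 + 6·b)
= (-6·d + 6 + 27·b·d - 27·b - 12·d^2 + 12·d)·(-2·d - 4 + 6·b)    [distributive law]
= (6·d + 6 + 27·b·d - 27·b - 12·d^2)·(-2·d - 4 + 6·b)    [combine like terms]
= -12·d^2 - 24·d + 36·b·d - 12·d - 24 + 36·b - 54·b·d^2 - 108·b·d + 162·b^2·d + 54·b·d + 108·b - 162·b^2 + 24·d^3 + 48·d^2 - 72·b·d^2    [distributive law]
= 36·d^2 - 36·d - 18·b·d - 24 + 144·b - 126·b·d^2 + 162·b^2·d - 162·b^2 + 24·d^3    [combine like terms]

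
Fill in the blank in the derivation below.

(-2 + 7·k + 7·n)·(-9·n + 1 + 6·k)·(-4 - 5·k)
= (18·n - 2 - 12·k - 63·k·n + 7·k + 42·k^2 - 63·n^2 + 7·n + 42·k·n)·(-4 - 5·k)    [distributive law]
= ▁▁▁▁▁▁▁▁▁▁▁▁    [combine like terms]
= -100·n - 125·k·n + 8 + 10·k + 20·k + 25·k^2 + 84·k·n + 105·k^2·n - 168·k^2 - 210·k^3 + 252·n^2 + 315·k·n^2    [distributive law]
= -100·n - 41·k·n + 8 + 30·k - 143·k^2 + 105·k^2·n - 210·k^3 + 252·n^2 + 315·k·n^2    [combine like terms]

By combine like terms:

(25·n - 2 - 5·k - 21·k·n + 42·k^2 - 63·n^2)·(-4 - 5·k)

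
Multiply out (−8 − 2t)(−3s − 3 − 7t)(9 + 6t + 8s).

(−8 − 2t)(−3s − 3 − 7t)(9 + 6t + 8s)
= (24s + 24 + 56t + 6st + 6t + 14t^2)(9 + 6t + 8s)    [distributive law]
= (24s + 24 + 62t + 6st + 14t^2)(9 + 6t + 8s)    [combine like terms]
= 216s + 144st + 192s^2 + 216 + 144t + 192s + 558t + 372t^2 + 496st + 54st + 36st^2 + 48s^2t + 126t^2 + 84t^3 + 112st^2    [distributive law]
= 408s + 694st + 192s^2 + 216 + 702t + 498t^2 + 148st^2 + 48s^2t + 84t^3    [combine like terms]

408s + 694st + 192s^2 + 216 + 702t + 498t^2 + 148st^2 + 48s^2t + 84t^3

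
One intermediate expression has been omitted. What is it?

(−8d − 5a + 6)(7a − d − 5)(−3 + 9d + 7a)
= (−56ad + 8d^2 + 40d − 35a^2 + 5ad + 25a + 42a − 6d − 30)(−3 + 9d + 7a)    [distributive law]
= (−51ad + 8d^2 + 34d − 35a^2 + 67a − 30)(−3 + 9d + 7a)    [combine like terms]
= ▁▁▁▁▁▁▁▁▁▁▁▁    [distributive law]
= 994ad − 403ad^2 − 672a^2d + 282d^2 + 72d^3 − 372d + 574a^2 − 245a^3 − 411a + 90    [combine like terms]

After distributive law, the bracketed line is:

153ad − 459ad^2 − 357a^2d − 24d^2 + 72d^3 + 56ad^2 − 102d + 306d^2 + 238ad + 105a^2 − 315a^2d − 245a^3 − 201a + 603ad + 469a^2 + 90 − 270d − 210a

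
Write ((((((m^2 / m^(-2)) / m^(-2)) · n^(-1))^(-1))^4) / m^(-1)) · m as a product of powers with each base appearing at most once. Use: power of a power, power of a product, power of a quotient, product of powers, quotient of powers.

m^(-22)n^4

((((((m^2 / m^(-2)) / m^(-2)) · n^(-1))^(-1))^4) / m^(-1)) · m
= (((((m^2 / m^(-2)) / m^(-2)) · n^(-1))^(-4)) / m^(-1)) · m    [power of a power]
= (((((m^2 / m^(-2)) / m^(-2))^(-4)) · ((n^(-1))^(-4))) / m^(-1)) · m    [power of a product]
= (((((m^2 / m^(-2))^(-4)) / ((m^(-2))^(-4))) · ((n^(-1))^(-4))) / m^(-1)) · m    [power of a quotient]
= ((((((m^2)^(-4)) / ((m^(-2))^(-4))) / ((m^(-2))^(-4))) · ((n^(-1))^(-4))) / m^(-1)) · m    [power of a quotient]
= ((((m^(-8) / ((m^(-2))^(-4))) / ((m^(-2))^(-4))) · ((n^(-1))^(-4))) / m^(-1)) · m    [power of a power]
= ((((m^(-8) / m^8) / ((m^(-2))^(-4))) · ((n^(-1))^(-4))) / m^(-1)) · m    [power of a power]
= (((m^(-16) / ((m^(-2))^(-4))) · ((n^(-1))^(-4))) / m^(-1)) · m    [quotient of powers]
= (((m^(-16) / m^8) · ((n^(-1))^(-4))) / m^(-1)) · m    [power of a power]
= ((m^(-24) · ((n^(-1))^(-4))) / m^(-1)) · m    [quotient of powers]
= ((m^(-24) · n^4) / m^(-1)) · m    [power of a power]
= m^(-22)n^4    [quotient of powers; product of powers]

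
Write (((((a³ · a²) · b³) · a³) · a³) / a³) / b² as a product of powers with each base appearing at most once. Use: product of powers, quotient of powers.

a⁸·b

(((((a³ · a²) · b³) · a³) · a³) / a³) / b²
= ((((a⁵ · b³) · a³) · a³) / a³) / b²    [product of powers]
= a⁸·b    [quotient of powers; product of powers]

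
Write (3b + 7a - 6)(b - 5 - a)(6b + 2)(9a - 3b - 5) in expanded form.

90ab^3 - 54b^4 + 270b^3 - 702ab^2 + 186b^2 + 2246ab - 870b + 342a^2b^2 - 1242a^2b - 452a^2 + 830a - 378a^3b - 126a^3 - 300

(3b + 7a - 6)(b - 5 - a)(6b + 2)(9a - 3b - 5)
= (3b^2 - 15b - 3ab + 7ab - 35a - 7a^2 - 6b + 30 + 6a)(6b + 2)(9a - 3b - 5)    [distributive law]
= (3b^2 - 21b + 4ab - 29a - 7a^2 + 30)(6b + 2)(9a - 3b - 5)    [combine like terms]
= (18b^3 + 6b^2 - 126b^2 - 42b + 24ab^2 + 8ab - 174ab - 58a - 42a^2b - 14a^2 + 180b + 60)(9a - 3b - 5)    [distributive law]
= (18b^3 - 120b^2 + 138b + 24ab^2 - 166ab - 58a - 42a^2b - 14a^2 + 60)(9a - 3b - 5)    [combine like terms]
= 162ab^3 - 54b^4 - 90b^3 - 1080ab^2 + 360b^3 + 600b^2 + 1242ab - 414b^2 - 690b + 216a^2b^2 - 72ab^3 - 120ab^2 - 1494a^2b + 498ab^2 + 830ab - 522a^2 + 174ab + 290a - 378a^3b + 126a^2b^2 + 210a^2b - 126a^3 + 42a^2b + 70a^2 + 540a - 180b - 300    [distributive law]
= 90ab^3 - 54b^4 + 270b^3 - 702ab^2 + 186b^2 + 2246ab - 870b + 342a^2b^2 - 1242a^2b - 452a^2 + 830a - 378a^3b - 126a^3 - 300    [combine like terms]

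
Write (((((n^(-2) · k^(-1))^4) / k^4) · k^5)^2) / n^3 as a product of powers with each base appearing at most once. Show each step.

(((((n^(-2) · k^(-1))^4) / k^4) · k^5)^2) / n^3
= (((((n^(-2) · k^(-1))^4) / k^4)^2) · ((k^5)^2)) / n^3    [power of a product]
= (((((n^(-2) · k^(-1))^4)^2) / ((k^4)^2)) · ((k^5)^2)) / n^3    [power of a quotient]
= ((((n^(-2) · k^(-1))^8) / ((k^4)^2)) · ((k^5)^2)) / n^3    [power of a power]
= (((((n^(-2))^8) · ((k^(-1))^8)) / ((k^4)^2)) · ((k^5)^2)) / n^3    [power of a product]
= (((n^(-16) · ((k^(-1))^8)) / ((k^4)^2)) · ((k^5)^2)) / n^3    [power of a power]
= (((n^(-16) · k^(-8)) / ((k^4)^2)) · ((k^5)^2)) / n^3    [power of a power]
= (((n^(-16) · k^(-8)) / k^8) · ((k^5)^2)) / n^3    [power of a power]
= (((n^(-16) · k^(-8)) / k^8) · k^10) / n^3    [power of a power]
= k^(-6)n^(-19)    [quotient of powers; product of powers]

k^(-6)n^(-19)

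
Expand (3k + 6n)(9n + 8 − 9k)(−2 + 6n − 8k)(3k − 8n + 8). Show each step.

978k^2n − 2724kn^2 − 1392kn − 2214k^2n^2 + 5724kn^3 − 1566k^3n − 1248k^2 − 384k + 1314k^3 + 648k^4 + 1152n^3 + 2208n^2 − 2592n^4 − 768n

(3k + 6n)(9n + 8 − 9k)(−2 + 6n − 8k)(3k − 8n + 8)
= (27kn + 24k − 27k^2 + 54n^2 + 48n − 54kn)(−2 + 6n − 8k)(3k − 8n + 8)    [distributive law]
= (−27kn + 24k − 27k^2 + 54n^2 + 48n)(−2 + 6n − 8k)(3k − 8n + 8)    [combine like terms]
= (54kn − 162kn^2 + 216k^2n − 48k + 144kn − 192k^2 + 54k^2 − 162k^2n + 216k^3 − 108n^2 + 324n^3 − 432kn^2 − 96n + 288n^2 − 384kn)(3k − 8n + 8)    [distributive law]
= (−186kn − 594kn^2 + 54k^2n − 48k − 138k^2 + 216k^3 + 180n^2 + 324n^3 − 96n)(3k − 8n + 8)    [combine like terms]
= −558k^2n + 1488kn^2 − 1488kn − 1782k^2n^2 + 4752kn^3 − 4752kn^2 + 162k^3n − 432k^2n^2 + 432k^2n − 144k^2 + 384kn − 384k − 414k^3 + 1104k^2n − 1104k^2 + 648k^4 − 1728k^3n + 1728k^3 + 540kn^2 − 1440n^3 + 1440n^2 + 972kn^3 − 2592n^4 + 2592n^3 − 288kn + 768n^2 − 768n    [distributive law]
= 978k^2n − 2724kn^2 − 1392kn − 2214k^2n^2 + 5724kn^3 − 1566k^3n − 1248k^2 − 384k + 1314k^3 + 648k^4 + 1152n^3 + 2208n^2 − 2592n^4 − 768n    [combine like terms]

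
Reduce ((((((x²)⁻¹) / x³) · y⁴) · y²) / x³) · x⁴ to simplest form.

((((((x²)⁻¹) / x³) · y⁴) · y²) / x³) · x⁴
= (((((x⁻²) / x³) · y⁴) · y²) / x³) · x⁴    [power of a power]
= (((x⁻⁵ · y⁴) · y²) / x³) · x⁴    [quotient of powers]
= x⁻⁴y⁶    [quotient of powers; product of powers]

x⁻⁴y⁶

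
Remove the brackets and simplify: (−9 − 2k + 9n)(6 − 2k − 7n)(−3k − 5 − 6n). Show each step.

(−9 − 2k + 9n)(6 − 2k − 7n)(−3k − 5 − 6n)
= (−54 + 18k + 63n − 12k + 4k² + 14kn + 54n − 18kn − 63n²)(−3k − 5 − 6n)    [distributive law]
= (−54 + 6k + 117n + 4k² − 4kn − 63n²)(−3k − 5 − 6n)    [combine like terms]
= 162k + 270 + 324n − 18k² − 30k − 36kn − 351kn − 585n − 702n² − 12k³ − 20k² − 24k²n + 12k²n + 20kn + 24kn² + 189kn² + 315n² + 378n³    [distributive law]
= 132k + 270 − 261n − 38k² − 367kn − 387n² − 12k³ − 12k²n + 213kn² + 378n³    [combine like terms]

132k + 270 − 261n − 38k² − 367kn − 387n² − 12k³ − 12k²n + 213kn² + 378n³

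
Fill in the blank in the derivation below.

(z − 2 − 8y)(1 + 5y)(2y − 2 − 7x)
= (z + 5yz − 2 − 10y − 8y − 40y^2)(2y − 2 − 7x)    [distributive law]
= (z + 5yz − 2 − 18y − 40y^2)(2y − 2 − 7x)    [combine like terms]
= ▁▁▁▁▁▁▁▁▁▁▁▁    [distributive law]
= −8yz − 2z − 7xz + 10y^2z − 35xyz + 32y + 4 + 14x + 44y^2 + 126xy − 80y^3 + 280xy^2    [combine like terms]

By distributive law:

2yz − 2z − 7xz + 10y^2z − 10yz − 35xyz − 4y + 4 + 14x − 36y^2 + 36y + 126xy − 80y^3 + 80y^2 + 280xy^2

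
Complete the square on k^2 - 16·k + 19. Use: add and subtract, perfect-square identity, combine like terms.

(k - 8)^2 - 45

k^2 - 16·k + 19
= k^2 - 16·k + 64 - 64 + 19    [add and subtract 64]
= (k - 8)^2 - 64 + 19    [perfect-square identity]
= (k - 8)^2 - 45    [combine constants]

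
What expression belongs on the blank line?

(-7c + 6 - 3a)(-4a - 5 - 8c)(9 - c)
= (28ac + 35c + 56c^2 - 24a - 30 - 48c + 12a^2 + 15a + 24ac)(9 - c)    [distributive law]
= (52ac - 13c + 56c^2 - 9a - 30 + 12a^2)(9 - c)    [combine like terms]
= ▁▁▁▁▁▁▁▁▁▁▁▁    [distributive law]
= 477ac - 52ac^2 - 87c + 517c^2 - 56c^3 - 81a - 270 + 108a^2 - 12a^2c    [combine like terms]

By distributive law:

468ac - 52ac^2 - 117c + 13c^2 + 504c^2 - 56c^3 - 81a + 9ac - 270 + 30c + 108a^2 - 12a^2c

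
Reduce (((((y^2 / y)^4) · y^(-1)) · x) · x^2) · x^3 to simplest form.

(((((y^2 / y)^4) · y^(-1)) · x) · x^2) · x^3
= ((((((y^2)^4) / (y^4)) · y^(-1)) · x) · x^2) · x^3    [power of a quotient]
= ((((y^8 / (y^4)) · y^(-1)) · x) · x^2) · x^3    [power of a power]
= (((y^4 · y^(-1)) · x) · x^2) · x^3    [quotient of powers]
= ((y^3 · x) · x^2) · x^3    [product of powers]
= x^6y^3    [product of powers]

x^6y^3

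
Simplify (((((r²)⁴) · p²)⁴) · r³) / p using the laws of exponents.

(((((r²)⁴) · p²)⁴) · r³) / p
= (((((r²)⁴)⁴) · ((p²)⁴)) · r³) / p    [power of a product]
= ((((r²)¹⁶) · ((p²)⁴)) · r³) / p    [power of a power]
= ((r³² · ((p²)⁴)) · r³) / p    [power of a power]
= ((r³² · p⁸) · r³) / p    [power of a power]
= p⁷r³⁵    [quotient of powers; product of powers]

p⁷r³⁵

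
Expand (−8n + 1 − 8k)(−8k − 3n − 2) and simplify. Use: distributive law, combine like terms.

88kn + 24n^2 + 13n + 8k − 2 + 64k^2

(−8n + 1 − 8k)(−8k − 3n − 2)
= 64kn + 24n^2 + 16n − 8k − 3n − 2 + 64k^2 + 24kn + 16k    [distributive law]
= 88kn + 24n^2 + 13n + 8k − 2 + 64k^2    [combine like terms]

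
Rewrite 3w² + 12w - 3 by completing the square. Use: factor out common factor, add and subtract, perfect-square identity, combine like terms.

3(w + 2)² - 15

3w² + 12w - 3
= 3(w² + 4w) - 3    [factor out 3 from the w-terms]
= 3(w² + 4w + 4 - 4) - 3    [add and subtract 4 inside the bracket]
= 3(w + 2)² - 12 - 3    [perfect-square identity]
= 3(w + 2)² - 15    [combine constants]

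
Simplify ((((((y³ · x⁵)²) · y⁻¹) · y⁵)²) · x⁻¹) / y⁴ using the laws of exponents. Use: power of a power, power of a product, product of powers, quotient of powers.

((((((y³ · x⁵)²) · y⁻¹) · y⁵)²) · x⁻¹) / y⁴
= ((((((y³ · x⁵)²) · y⁻¹)²) · ((y⁵)²)) · x⁻¹) / y⁴    [power of a product]
= ((((((y³ · x⁵)²)²) · ((y⁻¹)²)) · ((y⁵)²)) · x⁻¹) / y⁴    [power of a product]
= (((((y³ · x⁵)⁴) · ((y⁻¹)²)) · ((y⁵)²)) · x⁻¹) / y⁴    [power of a power]
= ((((((y³)⁴) · ((x⁵)⁴)) · ((y⁻¹)²)) · ((y⁵)²)) · x⁻¹) / y⁴    [power of a product]
= ((((y¹² · ((x⁵)⁴)) · ((y⁻¹)²)) · ((y⁵)²)) · x⁻¹) / y⁴    [power of a power]
= ((((y¹² · x²⁰) · ((y⁻¹)²)) · ((y⁵)²)) · x⁻¹) / y⁴    [power of a power]
= ((((y¹² · x²⁰) · y⁻²) · ((y⁵)²)) · x⁻¹) / y⁴    [power of a power]
= ((((y¹² · x²⁰) · y⁻²) · y¹⁰) · x⁻¹) / y⁴    [power of a power]
= x¹⁹y¹⁶    [quotient of powers; product of powers]

x¹⁹y¹⁶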